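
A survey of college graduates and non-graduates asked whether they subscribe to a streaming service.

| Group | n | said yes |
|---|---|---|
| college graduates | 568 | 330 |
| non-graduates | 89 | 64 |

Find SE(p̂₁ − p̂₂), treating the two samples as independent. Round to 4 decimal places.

0.0519

First, p̂₁ = 330/568 = 0.5810; p̂₂ = 64/89 = 0.7191.
The two standard errors are √(0.5810×0.4190/568) = 0.02070 and √(0.7191×0.2809/89) = 0.04764.
Because the samples are independent, SE_diff = √(0.02070² + 0.04764²) = 0.05194.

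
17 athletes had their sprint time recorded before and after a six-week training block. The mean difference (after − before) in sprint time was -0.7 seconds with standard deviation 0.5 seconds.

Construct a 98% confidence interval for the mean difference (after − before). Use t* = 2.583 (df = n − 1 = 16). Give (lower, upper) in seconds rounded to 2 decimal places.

(-1.01, -0.39)

Paired design: SE = s_d/√n = 0.5/√17 = 0.1213.
t* = 2.583; margin of error = 2.583 × 0.1213 = 0.3133.
-0.7 ± 0.3133 → (-1.01, -0.39).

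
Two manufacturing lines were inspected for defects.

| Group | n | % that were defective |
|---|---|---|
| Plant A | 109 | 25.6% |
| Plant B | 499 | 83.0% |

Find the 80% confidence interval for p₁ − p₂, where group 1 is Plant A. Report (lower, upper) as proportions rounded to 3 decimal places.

The two standard errors are √(0.2560×0.7440/109) = 0.04180 and √(0.8300×0.1700/499) = 0.01682.
Because the samples are independent, SE_diff = √(0.04180² + 0.01682²) = 0.04506.
Using z* = 1.282 for 80%, ME = 1.282 × 0.04506 = 0.05777.
p̂₁ − p̂₂ = -0.5740; interval -0.5740 ± 0.05777 gives (-0.632, -0.516).

(-0.632, -0.516)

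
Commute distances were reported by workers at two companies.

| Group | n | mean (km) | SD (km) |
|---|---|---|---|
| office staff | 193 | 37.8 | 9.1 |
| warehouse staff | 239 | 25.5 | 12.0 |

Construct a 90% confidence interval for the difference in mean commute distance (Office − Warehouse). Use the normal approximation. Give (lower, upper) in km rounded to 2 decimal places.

(10.63, 13.97)

Standard errors of each mean: 9.1/√193 = 0.6550 and 12.0/√239 = 0.7762.
SE(x̄₁ − x̄₂) = √(0.6550² + 0.7762²) = 1.0156 for independent samples with unequal variances.
With z* = 1.645, the margin is 1.645 × 1.0156 = 1.6707.
x̄₁ − x̄₂ = 37.8 − 25.5 = 12.3000; the interval is 12.3000 ± 1.6707 = (10.63, 13.97).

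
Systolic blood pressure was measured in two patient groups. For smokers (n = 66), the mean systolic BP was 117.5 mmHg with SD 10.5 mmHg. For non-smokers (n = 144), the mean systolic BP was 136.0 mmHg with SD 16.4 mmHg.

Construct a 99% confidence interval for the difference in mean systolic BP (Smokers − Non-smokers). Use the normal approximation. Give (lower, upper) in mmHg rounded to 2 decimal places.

SE₁ = s₁/√n₁ = 10.5/√66 = 1.2925; SE₂ = 16.4/√144 = 1.3667.
Independent samples, unequal variances: SE_diff = √(SE₁² + SE₂²) = √(1.67055625 + 1.86786889) = 1.8811.
z* = 2.576, so margin of error = 2.576 × 1.8811 = 4.8457.
Difference in means = 117.5 − 136.0 = -18.5000.
-18.5000 ± 4.8457 → (-23.35, -13.65).

(-23.35, -13.65)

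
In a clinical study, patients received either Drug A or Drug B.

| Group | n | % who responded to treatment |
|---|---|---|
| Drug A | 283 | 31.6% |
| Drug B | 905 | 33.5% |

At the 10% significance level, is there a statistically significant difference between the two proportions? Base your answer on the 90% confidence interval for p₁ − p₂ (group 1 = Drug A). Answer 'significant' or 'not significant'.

Each SE is √(p̂(1−p̂)/n): √(0.3160·0.6840/283) = 0.02764 and √(0.3350·0.6650/905) = 0.01569.
SE(p̂₁ − p̂₂) = √(SE₁² + SE₂²) = √(0.0007639696 + 0.0002461761) = 0.03178, since the two samples are independent.
At 90% confidence z* = 1.645; margin = 1.645 × 0.03178 = 0.05228.
The difference is 0.3160 − 0.3350 = -0.0190, so the interval is -0.0190 ± 0.05228 = (-0.07128, 0.03328).
The interval (-0.07128, 0.03328) contains 0, so the difference is not significant.

not significant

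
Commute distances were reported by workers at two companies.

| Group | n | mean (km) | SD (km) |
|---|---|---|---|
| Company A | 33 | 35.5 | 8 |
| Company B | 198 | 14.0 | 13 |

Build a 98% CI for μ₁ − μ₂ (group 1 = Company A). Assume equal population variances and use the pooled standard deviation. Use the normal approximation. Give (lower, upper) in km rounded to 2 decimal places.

(16.07, 26.93)

s_p = √[((n₁−1)s₁² + (n₂−1)s₂²)/(n₁+n₂−2)] = √[(32·8² + 197·13²)/229] = 12.4229.
SE = 12.4229·√(1/33 + 1/198) = 2.3358.
With z* = 2.326, margin = 2.326 × 2.3358 = 5.4331.
x̄₁ − x̄₂ = 35.5 − 14.0 = 21.5000; interval 21.5000 ± 5.4331 = (16.07, 26.93).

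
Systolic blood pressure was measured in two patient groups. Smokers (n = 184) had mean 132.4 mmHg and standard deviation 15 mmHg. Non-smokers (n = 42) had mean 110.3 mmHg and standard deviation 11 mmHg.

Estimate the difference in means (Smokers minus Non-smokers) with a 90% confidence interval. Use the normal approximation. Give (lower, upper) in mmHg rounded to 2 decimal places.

SE₁ = s₁/√n₁ = 15/√184 = 1.1058; SE₂ = 11/√42 = 1.6973.
Independent samples, unequal variances: SE_diff = √(SE₁² + SE₂²) = √(1.22279364 + 2.88082729) = 2.0257.
z* = 1.645, so margin of error = 1.645 × 2.0257 = 3.3323.
Difference in means = 132.4 − 110.3 = 22.1000.
22.1000 ± 3.3323 → (18.77, 25.43).

(18.77, 25.43)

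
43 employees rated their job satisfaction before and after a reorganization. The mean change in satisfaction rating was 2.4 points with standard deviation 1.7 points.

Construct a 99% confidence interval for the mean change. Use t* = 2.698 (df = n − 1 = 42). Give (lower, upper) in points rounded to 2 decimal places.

This is a matched-pairs design, so SE = s_d/√n = 1.7/√43 = 0.2592.
Margin = 2.698 × 0.2592 = 0.6993; the interval is 2.4 ± 0.6993 = (1.70, 3.10).

(1.70, 3.10)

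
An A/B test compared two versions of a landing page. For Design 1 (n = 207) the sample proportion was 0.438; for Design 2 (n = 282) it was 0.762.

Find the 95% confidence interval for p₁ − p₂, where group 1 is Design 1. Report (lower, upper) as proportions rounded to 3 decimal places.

(-0.408, -0.240)

The two standard errors are √(0.4380×0.5620/207) = 0.03448 and √(0.7620×0.2380/282) = 0.02536.
Because the samples are independent, SE_diff = √(0.03448² + 0.02536²) = 0.04280.
Using z* = 1.960 for 95%, ME = 1.960 × 0.04280 = 0.08389.
p̂₁ − p̂₂ = -0.3240; interval -0.3240 ± 0.08389 gives (-0.408, -0.240).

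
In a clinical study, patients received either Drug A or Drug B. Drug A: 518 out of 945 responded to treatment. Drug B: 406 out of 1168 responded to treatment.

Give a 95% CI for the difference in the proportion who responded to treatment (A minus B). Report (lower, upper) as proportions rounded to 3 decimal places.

First, p̂₁ = 518/945 = 0.5481; p̂₂ = 406/1168 = 0.3476.
The two standard errors are √(0.5481×0.4519/945) = 0.01619 and √(0.3476×0.6524/1168) = 0.01393.
Because the samples are independent, SE_diff = √(0.01619² + 0.01393²) = 0.02136.
Using z* = 1.960 for 95%, ME = 1.960 × 0.02136 = 0.04187.
p̂₁ − p̂₂ = 0.2005; interval 0.2005 ± 0.04187 gives (0.159, 0.242).

(0.159, 0.242)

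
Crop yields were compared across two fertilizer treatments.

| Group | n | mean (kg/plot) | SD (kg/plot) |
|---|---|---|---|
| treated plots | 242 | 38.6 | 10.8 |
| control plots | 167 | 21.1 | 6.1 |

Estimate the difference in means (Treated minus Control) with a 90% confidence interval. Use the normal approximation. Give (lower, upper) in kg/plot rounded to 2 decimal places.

(16.12, 18.88)

SE₁ = s₁/√n₁ = 10.8/√242 = 0.6943; SE₂ = 6.1/√167 = 0.4720.
Independent samples, unequal variances: SE_diff = √(SE₁² + SE₂²) = √(0.48205249 + 0.222784) = 0.8395.
z* = 1.645, so margin of error = 1.645 × 0.8395 = 1.3810.
Difference in means = 38.6 − 21.1 = 17.5000.
17.5000 ± 1.3810 → (16.12, 18.88).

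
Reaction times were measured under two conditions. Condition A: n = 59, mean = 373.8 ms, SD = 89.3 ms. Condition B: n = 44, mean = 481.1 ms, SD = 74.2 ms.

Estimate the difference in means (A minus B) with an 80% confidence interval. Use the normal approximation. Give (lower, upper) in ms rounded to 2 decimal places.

(-127.98, -86.62)

SE₁ = s₁/√n₁ = 89.3/√59 = 11.6259; SE₂ = 74.2/√44 = 11.1861.
Independent samples, unequal variances: SE_diff = √(SE₁² + SE₂²) = √(135.16155081 + 125.12883321) = 16.1335.
z* = 1.282, so margin of error = 1.282 × 16.1335 = 20.6831.
Difference in means = 373.8 − 481.1 = -107.3000.
-107.3000 ± 20.6831 → (-127.98, -86.62).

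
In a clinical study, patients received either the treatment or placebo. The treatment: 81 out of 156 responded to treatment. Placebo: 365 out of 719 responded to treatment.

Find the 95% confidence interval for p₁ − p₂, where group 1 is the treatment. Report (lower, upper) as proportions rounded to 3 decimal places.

(-0.075, 0.098)

Sample proportions: 81/156 = 0.5192, 365/719 = 0.5076.
Each SE is √(p̂(1−p̂)/n): √(0.5192·0.4808/156) = 0.04000 and √(0.5076·0.4924/719) = 0.01864.
SE(p̂₁ − p̂₂) = √(SE₁² + SE₂²) = √(0.0016 + 0.0003474496) = 0.04413, since the two samples are independent.
At 95% confidence z* = 1.960; margin = 1.960 × 0.04413 = 0.08649.
The difference is 0.5192 − 0.5076 = 0.0116, so the interval is 0.0116 ± 0.08649 = (-0.075, 0.098).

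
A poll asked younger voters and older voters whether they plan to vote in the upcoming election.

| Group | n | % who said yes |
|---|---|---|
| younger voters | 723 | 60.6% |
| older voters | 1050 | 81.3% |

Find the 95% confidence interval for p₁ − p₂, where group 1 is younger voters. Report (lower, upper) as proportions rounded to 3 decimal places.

The two standard errors are √(0.6060×0.3940/723) = 0.01817 and √(0.8130×0.1870/1050) = 0.01203.
Because the samples are independent, SE_diff = √(0.01817² + 0.01203²) = 0.02179.
Using z* = 1.960 for 95%, ME = 1.960 × 0.02179 = 0.04271.
p̂₁ − p̂₂ = -0.2070; interval -0.2070 ± 0.04271 gives (-0.250, -0.164).

(-0.250, -0.164)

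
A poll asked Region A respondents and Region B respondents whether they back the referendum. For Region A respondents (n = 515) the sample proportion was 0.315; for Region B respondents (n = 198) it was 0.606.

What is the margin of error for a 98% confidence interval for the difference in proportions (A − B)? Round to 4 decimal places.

The two standard errors are √(0.3150×0.6850/515) = 0.02047 and √(0.6060×0.3940/198) = 0.03473.
Because the samples are independent, SE_diff = √(0.02047² + 0.03473²) = 0.04031.
Using z* = 2.326 for 98%, ME = 2.326 × 0.04031 = 0.09376.

0.0938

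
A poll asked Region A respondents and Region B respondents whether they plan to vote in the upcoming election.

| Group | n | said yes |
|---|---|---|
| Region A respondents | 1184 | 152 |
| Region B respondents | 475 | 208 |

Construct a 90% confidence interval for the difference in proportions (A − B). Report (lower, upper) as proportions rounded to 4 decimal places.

(-0.3502, -0.2688)

First, p̂₁ = 152/1184 = 0.1284; p̂₂ = 208/475 = 0.4379.
The two standard errors are √(0.1284×0.8716/1184) = 0.00972 and √(0.4379×0.5621/475) = 0.02276.
Because the samples are independent, SE_diff = √(0.00972² + 0.02276²) = 0.02475.
Using z* = 1.645 for 90%, ME = 1.645 × 0.02475 = 0.04071.
p̂₁ − p̂₂ = -0.3095; interval -0.3095 ± 0.04071 gives (-0.3502, -0.2688).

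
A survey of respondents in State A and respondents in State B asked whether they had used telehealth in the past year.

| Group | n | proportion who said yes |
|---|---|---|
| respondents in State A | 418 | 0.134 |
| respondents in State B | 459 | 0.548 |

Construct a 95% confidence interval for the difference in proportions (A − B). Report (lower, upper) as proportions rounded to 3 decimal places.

SE₁ = √(p̂₁(1−p̂₁)/n₁) = √(0.1340·0.8660/418) = 0.01666; SE₂ = √(0.5480·0.4520/459) = 0.02323.
Independent samples: SE of the difference = √(SE₁² + SE₂²) = √(0.0002775556 + 0.0005396329) = 0.02859.
z* for 95% confidence is 1.960, so the margin of error is 1.960 × 0.02859 = 0.05604.
Point estimate p̂₁ − p̂₂ = 0.1340 − 0.5480 = -0.4140.
-0.4140 ± 0.05604 → (-0.470, -0.358).

(-0.470, -0.358)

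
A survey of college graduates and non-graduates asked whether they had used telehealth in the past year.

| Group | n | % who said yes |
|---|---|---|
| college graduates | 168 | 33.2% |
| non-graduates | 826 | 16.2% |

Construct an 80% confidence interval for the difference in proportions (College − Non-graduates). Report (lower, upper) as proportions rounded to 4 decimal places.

(0.1206, 0.2194)

SE₁ = √(p̂₁(1−p̂₁)/n₁) = √(0.3320·0.6680/168) = 0.03633; SE₂ = √(0.1620·0.8380/826) = 0.01282.
Independent samples: SE of the difference = √(SE₁² + SE₂²) = √(0.0013198689 + 0.0001643524) = 0.03853.
z* for 80% confidence is 1.282, so the margin of error is 1.282 × 0.03853 = 0.04940.
Point estimate p̂₁ − p̂₂ = 0.3320 − 0.1620 = 0.1700.
0.1700 ± 0.04940 → (0.1206, 0.2194).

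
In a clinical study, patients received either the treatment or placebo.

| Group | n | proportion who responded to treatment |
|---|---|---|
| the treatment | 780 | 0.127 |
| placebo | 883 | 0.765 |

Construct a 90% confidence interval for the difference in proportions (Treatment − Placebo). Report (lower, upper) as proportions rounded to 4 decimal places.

SE₁ = √(p̂₁(1−p̂₁)/n₁) = √(0.1270·0.8730/780) = 0.01192; SE₂ = √(0.7650·0.2350/883) = 0.01427.
Independent samples: SE of the difference = √(SE₁² + SE₂²) = √(0.0001420864 + 0.0002036329) = 0.01859.
z* for 90% confidence is 1.645, so the margin of error is 1.645 × 0.01859 = 0.03058.
Point estimate p̂₁ − p̂₂ = 0.1270 − 0.7650 = -0.6380.
-0.6380 ± 0.03058 → (-0.6686, -0.6074).

(-0.6686, -0.6074)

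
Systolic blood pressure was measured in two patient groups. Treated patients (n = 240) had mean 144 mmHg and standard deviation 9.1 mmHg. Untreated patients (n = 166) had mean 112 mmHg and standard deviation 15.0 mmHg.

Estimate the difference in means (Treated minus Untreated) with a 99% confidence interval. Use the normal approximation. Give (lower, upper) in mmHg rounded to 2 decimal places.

(28.64, 35.36)

Per-group SEs: s₁/√n₁ = 9.1/√240 = 0.5874, s₂/√n₂ = 15.0/√166 = 1.1642.
Unpooled SE of the difference: √(0.34503876 + 1.35536164) = 1.3040.
Margin of error = z* · SE = 2.576 × 1.3040 = 3.3591.
x̄₁ − x̄₂ = 144 − 112 = 32.0000.
CI: 32.0000 ± 3.3591 = (28.64, 35.36).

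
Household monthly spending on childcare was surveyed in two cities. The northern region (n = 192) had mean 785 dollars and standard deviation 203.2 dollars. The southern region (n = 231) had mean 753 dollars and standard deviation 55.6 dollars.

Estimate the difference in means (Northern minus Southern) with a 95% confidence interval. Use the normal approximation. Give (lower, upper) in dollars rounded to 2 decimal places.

(2.38, 61.62)

SE₁ = s₁/√n₁ = 203.2/√192 = 14.6647; SE₂ = 55.6/√231 = 3.6582.
Independent samples, unequal variances: SE_diff = √(SE₁² + SE₂²) = √(215.05342609 + 13.38242724) = 15.1141.
z* = 1.960, so margin of error = 1.960 × 15.1141 = 29.6236.
Difference in means = 785 − 753 = 32.0000.
32.0000 ± 29.6236 → (2.38, 61.62).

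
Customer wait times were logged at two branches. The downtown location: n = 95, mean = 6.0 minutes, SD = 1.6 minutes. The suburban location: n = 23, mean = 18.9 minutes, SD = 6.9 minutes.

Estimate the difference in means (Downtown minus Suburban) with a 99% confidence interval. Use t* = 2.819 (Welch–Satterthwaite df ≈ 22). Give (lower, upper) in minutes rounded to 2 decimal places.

SE₁ = s₁/√n₁ = 1.6/√95 = 0.1642; SE₂ = 6.9/√23 = 1.4387.
Independent samples, unequal variances: SE_diff = √(SE₁² + SE₂²) = √(0.02696164 + 2.06985769) = 1.4480.
t* = 2.819, so margin of error = 2.819 × 1.4480 = 4.0819.
Difference in means = 6.0 − 18.9 = -12.9000.
-12.9000 ± 4.0819 → (-16.98, -8.82).

(-16.98, -8.82)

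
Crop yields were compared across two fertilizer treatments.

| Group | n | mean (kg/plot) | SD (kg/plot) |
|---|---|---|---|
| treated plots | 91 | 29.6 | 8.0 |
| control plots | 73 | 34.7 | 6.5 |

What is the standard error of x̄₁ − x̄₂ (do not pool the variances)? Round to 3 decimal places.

1.132

Standard errors of each mean: 8.0/√91 = 0.8386 and 6.5/√73 = 0.7608.
SE(x̄₁ − x̄₂) = √(0.8386² + 0.7608²) = 1.1323 for independent samples with unequal variances.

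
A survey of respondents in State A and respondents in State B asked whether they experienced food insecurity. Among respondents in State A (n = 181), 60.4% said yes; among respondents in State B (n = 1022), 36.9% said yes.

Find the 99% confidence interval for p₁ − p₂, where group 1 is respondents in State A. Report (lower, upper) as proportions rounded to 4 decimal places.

The two standard errors are √(0.6040×0.3960/181) = 0.03635 and √(0.3690×0.6310/1022) = 0.01509.
Because the samples are independent, SE_diff = √(0.03635² + 0.01509²) = 0.03936.
Using z* = 2.576 for 99%, ME = 2.576 × 0.03936 = 0.10139.
p̂₁ − p̂₂ = 0.2350; interval 0.2350 ± 0.10139 gives (0.1336, 0.3364).

(0.1336, 0.3364)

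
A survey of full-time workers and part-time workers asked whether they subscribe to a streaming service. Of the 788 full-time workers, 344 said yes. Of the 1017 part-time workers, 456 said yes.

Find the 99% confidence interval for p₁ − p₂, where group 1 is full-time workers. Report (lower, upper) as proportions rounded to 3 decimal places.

p̂₁ = 344/788 = 0.4365 and p̂₂ = 456/1017 = 0.4484.
SE₁ = √(p̂₁(1−p̂₁)/n₁) = √(0.4365·0.5635/788) = 0.01767; SE₂ = √(0.4484·0.5516/1017) = 0.01559.
Independent samples: SE of the difference = √(SE₁² + SE₂²) = √(0.0003122289 + 0.0002430481) = 0.02356.
z* for 99% confidence is 2.576, so the margin of error is 2.576 × 0.02356 = 0.06069.
Point estimate p̂₁ − p̂₂ = 0.4365 − 0.4484 = -0.0119.
-0.0119 ± 0.06069 → (-0.073, 0.049).

(-0.073, 0.049)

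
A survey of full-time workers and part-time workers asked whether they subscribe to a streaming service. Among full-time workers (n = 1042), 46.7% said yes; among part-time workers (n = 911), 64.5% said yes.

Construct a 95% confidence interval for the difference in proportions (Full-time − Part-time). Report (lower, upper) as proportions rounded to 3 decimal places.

SE₁ = √(p̂₁(1−p̂₁)/n₁) = √(0.4670·0.5330/1042) = 0.01546; SE₂ = √(0.6450·0.3550/911) = 0.01585.
Independent samples: SE of the difference = √(SE₁² + SE₂²) = √(0.0002390116 + 0.0002512225) = 0.02214.
z* for 95% confidence is 1.960, so the margin of error is 1.960 × 0.02214 = 0.04339.
Point estimate p̂₁ − p̂₂ = 0.4670 − 0.6450 = -0.1780.
-0.1780 ± 0.04339 → (-0.221, -0.135).

(-0.221, -0.135)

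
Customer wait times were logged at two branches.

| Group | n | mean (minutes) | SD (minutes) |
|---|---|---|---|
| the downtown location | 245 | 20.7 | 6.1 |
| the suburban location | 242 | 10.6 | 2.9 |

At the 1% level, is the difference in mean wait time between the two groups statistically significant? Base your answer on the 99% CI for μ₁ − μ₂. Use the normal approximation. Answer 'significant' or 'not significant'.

Per-group SEs: s₁/√n₁ = 6.1/√245 = 0.3897, s₂/√n₂ = 2.9/√242 = 0.1864.
Unpooled SE of the difference: √(0.15186609 + 0.03474496) = 0.4320.
Margin of error = z* · SE = 2.576 × 0.4320 = 1.1128.
x̄₁ − x̄₂ = 20.7 − 10.6 = 10.1000.
CI: 10.1000 ± 1.1128 = (8.9872, 11.2128).
The interval (8.9872, 11.2128) does not contain 0, so the difference is significant.

significant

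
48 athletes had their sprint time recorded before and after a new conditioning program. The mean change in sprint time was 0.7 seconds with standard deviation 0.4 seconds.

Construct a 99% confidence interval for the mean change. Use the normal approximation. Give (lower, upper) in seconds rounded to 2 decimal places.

(0.55, 0.85)

Paired design: SE = s_d/√n = 0.4/√48 = 0.0577.
z* = 2.576; margin of error = 2.576 × 0.0577 = 0.1486.
0.7 ± 0.1486 → (0.55, 0.85).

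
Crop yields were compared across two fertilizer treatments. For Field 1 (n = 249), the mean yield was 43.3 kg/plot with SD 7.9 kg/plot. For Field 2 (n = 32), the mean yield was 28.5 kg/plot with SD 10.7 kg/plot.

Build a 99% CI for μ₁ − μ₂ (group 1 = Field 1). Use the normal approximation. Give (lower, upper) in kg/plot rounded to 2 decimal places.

(9.76, 19.84)

SE₁ = s₁/√n₁ = 7.9/√249 = 0.5006; SE₂ = 10.7/√32 = 1.8915.
Independent samples, unequal variances: SE_diff = √(SE₁² + SE₂²) = √(0.25060036 + 3.57777225) = 1.9566.
z* = 2.576, so margin of error = 2.576 × 1.9566 = 5.0402.
Difference in means = 43.3 − 28.5 = 14.8000.
14.8000 ± 5.0402 → (9.76, 19.84).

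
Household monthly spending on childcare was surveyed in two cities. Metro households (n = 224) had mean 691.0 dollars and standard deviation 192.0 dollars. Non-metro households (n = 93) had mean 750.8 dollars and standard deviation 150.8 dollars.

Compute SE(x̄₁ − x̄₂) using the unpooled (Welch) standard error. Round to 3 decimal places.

20.226

SE₁ = s₁/√n₁ = 192.0/√224 = 12.8285; SE₂ = 150.8/√93 = 15.6372.
Independent samples, unequal variances: SE_diff = √(SE₁² + SE₂²) = √(164.57041225 + 244.52202384) = 20.2260.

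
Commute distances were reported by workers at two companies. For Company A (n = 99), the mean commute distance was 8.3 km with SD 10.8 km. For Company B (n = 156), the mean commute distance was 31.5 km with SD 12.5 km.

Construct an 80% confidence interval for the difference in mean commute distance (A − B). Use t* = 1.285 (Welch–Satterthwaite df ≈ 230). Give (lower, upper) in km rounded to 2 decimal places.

(-25.10, -21.30)

Per-group SEs: s₁/√n₁ = 10.8/√99 = 1.0854, s₂/√n₂ = 12.5/√156 = 1.0008.
Unpooled SE of the difference: √(1.17809316 + 1.00160064) = 1.4764.
Margin of error = t* · SE = 1.285 × 1.4764 = 1.8972.
x̄₁ − x̄₂ = 8.3 − 31.5 = -23.2000.
CI: -23.2000 ± 1.8972 = (-25.10, -21.30).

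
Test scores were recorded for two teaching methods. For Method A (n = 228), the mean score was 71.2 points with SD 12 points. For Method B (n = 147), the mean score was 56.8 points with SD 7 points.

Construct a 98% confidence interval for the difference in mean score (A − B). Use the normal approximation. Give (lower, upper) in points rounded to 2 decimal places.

(12.12, 16.68)

SE₁ = s₁/√n₁ = 12/√228 = 0.7947; SE₂ = 7/√147 = 0.5774.
Independent samples, unequal variances: SE_diff = √(SE₁² + SE₂²) = √(0.63154809 + 0.33339076) = 0.9823.
z* = 2.326, so margin of error = 2.326 × 0.9823 = 2.2848.
Difference in means = 71.2 − 56.8 = 14.4000.
14.4000 ± 2.2848 → (12.12, 16.68).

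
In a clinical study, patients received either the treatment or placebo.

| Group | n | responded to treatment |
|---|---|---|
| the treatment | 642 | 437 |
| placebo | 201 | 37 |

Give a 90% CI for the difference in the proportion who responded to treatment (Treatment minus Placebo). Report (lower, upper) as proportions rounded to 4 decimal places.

p̂₁ = 437/642 = 0.6807 and p̂₂ = 37/201 = 0.1841.
SE₁ = √(p̂₁(1−p̂₁)/n₁) = √(0.6807·0.3193/642) = 0.01840; SE₂ = √(0.1841·0.8159/201) = 0.02734.
Independent samples: SE of the difference = √(SE₁² + SE₂²) = √(0.00033856 + 0.0007474756) = 0.03296.
z* for 90% confidence is 1.645, so the margin of error is 1.645 × 0.03296 = 0.05422.
Point estimate p̂₁ − p̂₂ = 0.6807 − 0.1841 = 0.4966.
0.4966 ± 0.05422 → (0.4424, 0.5508).

(0.4424, 0.5508)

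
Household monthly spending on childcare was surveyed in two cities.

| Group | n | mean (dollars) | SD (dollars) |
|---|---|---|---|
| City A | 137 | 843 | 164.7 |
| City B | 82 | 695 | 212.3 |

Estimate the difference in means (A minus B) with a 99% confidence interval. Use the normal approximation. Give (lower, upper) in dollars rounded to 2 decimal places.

SE₁ = s₁/√n₁ = 164.7/√137 = 14.0713; SE₂ = 212.3/√82 = 23.4446.
Independent samples, unequal variances: SE_diff = √(SE₁² + SE₂²) = √(198.00148369 + 549.64926916) = 27.3432.
z* = 2.576, so margin of error = 2.576 × 27.3432 = 70.4361.
Difference in means = 843 − 695 = 148.0000.
148.0000 ± 70.4361 → (77.56, 218.44).

(77.56, 218.44)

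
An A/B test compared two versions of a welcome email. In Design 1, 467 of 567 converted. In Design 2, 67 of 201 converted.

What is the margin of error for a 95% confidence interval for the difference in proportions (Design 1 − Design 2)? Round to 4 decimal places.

0.0723

First, p̂₁ = 467/567 = 0.8236; p̂₂ = 67/201 = 0.3333.
The two standard errors are √(0.8236×0.1764/567) = 0.01601 and √(0.3333×0.6667/201) = 0.03325.
Because the samples are independent, SE_diff = √(0.01601² + 0.03325²) = 0.03690.
Using z* = 1.960 for 95%, ME = 1.960 × 0.03690 = 0.07232.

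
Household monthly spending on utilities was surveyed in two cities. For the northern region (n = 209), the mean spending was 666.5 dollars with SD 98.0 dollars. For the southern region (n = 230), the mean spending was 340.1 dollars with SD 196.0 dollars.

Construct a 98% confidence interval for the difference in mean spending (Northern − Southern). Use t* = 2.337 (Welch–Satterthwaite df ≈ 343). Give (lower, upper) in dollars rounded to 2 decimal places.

(292.29, 360.51)

SE₁ = s₁/√n₁ = 98.0/√209 = 6.7788; SE₂ = 196.0/√230 = 12.9239.
Independent samples, unequal variances: SE_diff = √(SE₁² + SE₂²) = √(45.95212944 + 167.02719121) = 14.5938.
t* = 2.337, so margin of error = 2.337 × 14.5938 = 34.1057.
Difference in means = 666.5 − 340.1 = 326.4000.
326.4000 ± 34.1057 → (292.29, 360.51).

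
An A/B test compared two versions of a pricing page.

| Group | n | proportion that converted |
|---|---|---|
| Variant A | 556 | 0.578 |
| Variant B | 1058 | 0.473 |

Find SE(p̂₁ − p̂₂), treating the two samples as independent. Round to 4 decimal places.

0.0260

Each SE is √(p̂(1−p̂)/n): √(0.5780·0.4220/556) = 0.02095 and √(0.4730·0.5270/1058) = 0.01535.
SE(p̂₁ − p̂₂) = √(SE₁² + SE₂²) = √(0.0004389025 + 0.0002356225) = 0.02597, since the two samples are independent.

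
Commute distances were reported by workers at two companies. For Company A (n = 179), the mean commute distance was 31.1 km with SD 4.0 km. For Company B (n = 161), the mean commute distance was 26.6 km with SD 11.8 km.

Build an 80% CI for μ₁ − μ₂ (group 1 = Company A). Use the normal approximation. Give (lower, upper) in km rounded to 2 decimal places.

SE₁ = s₁/√n₁ = 4.0/√179 = 0.2990; SE₂ = 11.8/√161 = 0.9300.
Independent samples, unequal variances: SE_diff = √(SE₁² + SE₂²) = √(0.089401 + 0.8649) = 0.9769.
z* = 1.282, so margin of error = 1.282 × 0.9769 = 1.2524.
Difference in means = 31.1 − 26.6 = 4.5000.
4.5000 ± 1.2524 → (3.25, 5.75).

(3.25, 5.75)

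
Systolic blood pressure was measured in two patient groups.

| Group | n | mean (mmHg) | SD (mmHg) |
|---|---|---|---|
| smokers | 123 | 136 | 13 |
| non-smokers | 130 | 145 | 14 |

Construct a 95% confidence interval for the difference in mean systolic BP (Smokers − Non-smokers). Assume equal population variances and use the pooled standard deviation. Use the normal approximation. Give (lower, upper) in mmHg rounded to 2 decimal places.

s_p = √[((n₁−1)s₁² + (n₂−1)s₂²)/(n₁+n₂−2)] = √[(122·13² + 129·14²)/251] = 13.5232.
SE = 13.5232·√(1/123 + 1/130) = 1.7010.
With z* = 1.960, margin = 1.960 × 1.7010 = 3.3340.
x̄₁ − x̄₂ = 136 − 145 = -9.0000; interval -9.0000 ± 3.3340 = (-12.33, -5.67).

(-12.33, -5.67)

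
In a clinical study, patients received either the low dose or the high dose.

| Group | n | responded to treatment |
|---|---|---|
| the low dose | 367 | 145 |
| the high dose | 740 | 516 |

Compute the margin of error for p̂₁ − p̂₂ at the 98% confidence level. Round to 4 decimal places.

0.0712

Sample proportions: 145/367 = 0.3951, 516/740 = 0.6973.
Each SE is √(p̂(1−p̂)/n): √(0.3951·0.6049/367) = 0.02552 and √(0.6973·0.3027/740) = 0.01689.
SE(p̂₁ − p̂₂) = √(SE₁² + SE₂²) = √(0.0006512704 + 0.0002852721) = 0.03060, since the two samples are independent.
At 98% confidence z* = 2.326; margin = 2.326 × 0.03060 = 0.07118.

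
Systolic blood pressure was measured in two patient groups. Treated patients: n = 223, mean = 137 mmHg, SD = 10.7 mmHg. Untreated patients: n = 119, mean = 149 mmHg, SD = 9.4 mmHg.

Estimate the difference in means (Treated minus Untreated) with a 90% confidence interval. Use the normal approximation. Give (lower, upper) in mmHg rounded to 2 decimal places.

(-13.84, -10.16)

SE₁ = s₁/√n₁ = 10.7/√223 = 0.7165; SE₂ = 9.4/√119 = 0.8617.
Independent samples, unequal variances: SE_diff = √(SE₁² + SE₂²) = √(0.51337225 + 0.74252689) = 1.1207.
z* = 1.645, so margin of error = 1.645 × 1.1207 = 1.8436.
Difference in means = 137 − 149 = -12.0000.
-12.0000 ± 1.8436 → (-13.84, -10.16).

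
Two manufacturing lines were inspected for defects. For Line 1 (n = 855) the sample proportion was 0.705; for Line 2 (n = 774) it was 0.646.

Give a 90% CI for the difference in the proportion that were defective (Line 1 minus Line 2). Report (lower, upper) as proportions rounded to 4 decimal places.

(0.0208, 0.0972)

Each SE is √(p̂(1−p̂)/n): √(0.7050·0.2950/855) = 0.01560 and √(0.6460·0.3540/774) = 0.01719.
SE(p̂₁ − p̂₂) = √(SE₁² + SE₂²) = √(0.00024336 + 0.0002954961) = 0.02321, since the two samples are independent.
At 90% confidence z* = 1.645; margin = 1.645 × 0.02321 = 0.03818.
The difference is 0.7050 − 0.6460 = 0.0590, so the interval is 0.0590 ± 0.03818 = (0.0208, 0.0972).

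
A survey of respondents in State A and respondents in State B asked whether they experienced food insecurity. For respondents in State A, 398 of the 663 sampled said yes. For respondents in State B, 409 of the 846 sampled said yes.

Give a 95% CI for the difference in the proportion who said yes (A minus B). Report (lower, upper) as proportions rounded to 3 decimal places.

p̂₁ = 398/663 = 0.6003 and p̂₂ = 409/846 = 0.4835.
SE₁ = √(p̂₁(1−p̂₁)/n₁) = √(0.6003·0.3997/663) = 0.01902; SE₂ = √(0.4835·0.5165/846) = 0.01718.
Independent samples: SE of the difference = √(SE₁² + SE₂²) = √(0.0003617604 + 0.0002951524) = 0.02563.
z* for 95% confidence is 1.960, so the margin of error is 1.960 × 0.02563 = 0.05023.
Point estimate p̂₁ − p̂₂ = 0.6003 − 0.4835 = 0.1168.
0.1168 ± 0.05023 → (0.067, 0.167).

(0.067, 0.167)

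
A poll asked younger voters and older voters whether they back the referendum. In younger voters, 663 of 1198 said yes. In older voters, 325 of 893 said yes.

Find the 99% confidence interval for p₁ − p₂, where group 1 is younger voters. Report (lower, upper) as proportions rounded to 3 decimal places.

p̂₁ = 663/1198 = 0.5534 and p̂₂ = 325/893 = 0.3639.
SE₁ = √(p̂₁(1−p̂₁)/n₁) = √(0.5534·0.4466/1198) = 0.01436; SE₂ = √(0.3639·0.6361/893) = 0.01610.
Independent samples: SE of the difference = √(SE₁² + SE₂²) = √(0.0002062096 + 0.00025921) = 0.02157.
z* for 99% confidence is 2.576, so the margin of error is 2.576 × 0.02157 = 0.05556.
Point estimate p̂₁ − p̂₂ = 0.5534 − 0.3639 = 0.1895.
0.1895 ± 0.05556 → (0.134, 0.245).

(0.134, 0.245)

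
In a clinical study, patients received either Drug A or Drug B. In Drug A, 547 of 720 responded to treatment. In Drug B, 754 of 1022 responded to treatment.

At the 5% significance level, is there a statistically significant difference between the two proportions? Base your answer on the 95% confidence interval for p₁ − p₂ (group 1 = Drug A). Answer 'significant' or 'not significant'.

not significant

p̂₁ = 547/720 = 0.7597 and p̂₂ = 754/1022 = 0.7378.
SE₁ = √(p̂₁(1−p̂₁)/n₁) = √(0.7597·0.2403/720) = 0.01592; SE₂ = √(0.7378·0.2622/1022) = 0.01376.
Independent samples: SE of the difference = √(SE₁² + SE₂²) = √(0.0002534464 + 0.0001893376) = 0.02104.
z* for 95% confidence is 1.960, so the margin of error is 1.960 × 0.02104 = 0.04124.
Point estimate p̂₁ − p̂₂ = 0.7597 − 0.7378 = 0.0219.
0.0219 ± 0.04124 → (-0.01934, 0.06314).
The interval (-0.01934, 0.06314) contains 0, so the difference is not significant.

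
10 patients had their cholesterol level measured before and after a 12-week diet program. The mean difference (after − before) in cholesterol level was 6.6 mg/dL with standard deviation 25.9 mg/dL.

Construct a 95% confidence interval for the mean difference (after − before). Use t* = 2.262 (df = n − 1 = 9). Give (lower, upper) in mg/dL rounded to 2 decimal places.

(-11.93, 25.13)

Paired design: SE = s_d/√n = 25.9/√10 = 8.1903.
t* = 2.262; margin of error = 2.262 × 8.1903 = 18.5265.
6.6 ± 18.5265 → (-11.93, 25.13).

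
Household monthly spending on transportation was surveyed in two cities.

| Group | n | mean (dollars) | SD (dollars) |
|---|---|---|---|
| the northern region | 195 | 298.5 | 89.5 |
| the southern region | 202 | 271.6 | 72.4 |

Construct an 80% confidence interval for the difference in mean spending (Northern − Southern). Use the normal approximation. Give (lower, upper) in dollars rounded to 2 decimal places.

(16.40, 37.40)

SE₁ = s₁/√n₁ = 89.5/√195 = 6.4092; SE₂ = 72.4/√202 = 5.0940.
Independent samples, unequal variances: SE_diff = √(SE₁² + SE₂²) = √(41.07784464 + 25.948836) = 8.1870.
z* = 1.282, so margin of error = 1.282 × 8.1870 = 10.4957.
Difference in means = 298.5 − 271.6 = 26.9000.
26.9000 ± 10.4957 → (16.40, 37.40).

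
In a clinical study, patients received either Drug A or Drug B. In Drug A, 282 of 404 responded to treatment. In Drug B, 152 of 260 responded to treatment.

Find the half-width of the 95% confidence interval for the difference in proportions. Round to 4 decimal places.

Sample proportions: 282/404 = 0.6980, 152/260 = 0.5846.
Each SE is √(p̂(1−p̂)/n): √(0.6980·0.3020/404) = 0.02284 and √(0.5846·0.4154/260) = 0.03056.
SE(p̂₁ − p̂₂) = √(SE₁² + SE₂²) = √(0.0005216656 + 0.0009339136) = 0.03815, since the two samples are independent.
At 95% confidence z* = 1.960; margin = 1.960 × 0.03815 = 0.07477.

0.0748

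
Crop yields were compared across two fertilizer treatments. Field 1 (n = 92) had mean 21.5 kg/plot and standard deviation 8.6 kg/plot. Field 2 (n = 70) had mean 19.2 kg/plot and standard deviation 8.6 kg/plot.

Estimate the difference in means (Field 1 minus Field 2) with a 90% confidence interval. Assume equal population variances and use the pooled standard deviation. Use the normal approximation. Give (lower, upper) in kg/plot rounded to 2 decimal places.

(0.06, 4.54)

Pooled variance s_p² = [91·8.6² + 69·8.6²] / (92+70−2) = 73.9600, so s_p = 8.6000.
SE_diff = s_p·√(1/n₁ + 1/n₂) = 8.6000·√(1/92 + 1/70) = 1.3640.
z* = 1.645; margin = 1.645 × 1.3640 = 2.2438.
Difference = 21.5 − 19.2 = 2.3000.
2.3000 ± 2.2438 → (0.06, 4.54).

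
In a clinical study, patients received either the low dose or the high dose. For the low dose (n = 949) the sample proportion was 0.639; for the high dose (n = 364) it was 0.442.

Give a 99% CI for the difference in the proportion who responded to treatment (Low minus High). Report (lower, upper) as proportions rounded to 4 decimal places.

SE₁ = √(p̂₁(1−p̂₁)/n₁) = √(0.6390·0.3610/949) = 0.01559; SE₂ = √(0.4420·0.5580/364) = 0.02603.
Independent samples: SE of the difference = √(SE₁² + SE₂²) = √(0.0002430481 + 0.0006775609) = 0.03034.
z* for 99% confidence is 2.576, so the margin of error is 2.576 × 0.03034 = 0.07816.
Point estimate p̂₁ − p̂₂ = 0.6390 − 0.4420 = 0.1970.
0.1970 ± 0.07816 → (0.1188, 0.2752).

(0.1188, 0.2752)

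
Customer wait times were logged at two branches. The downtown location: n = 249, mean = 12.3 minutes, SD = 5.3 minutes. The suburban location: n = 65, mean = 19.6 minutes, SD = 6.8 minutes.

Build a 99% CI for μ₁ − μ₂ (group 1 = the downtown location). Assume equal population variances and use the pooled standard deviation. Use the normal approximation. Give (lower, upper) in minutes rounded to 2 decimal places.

(-9.32, -5.28)

s_p = √[((n₁−1)s₁² + (n₂−1)s₂²)/(n₁+n₂−2)] = √[(248·5.3² + 64·6.8²)/312] = 5.6403.
SE = 5.6403·√(1/249 + 1/65) = 0.7856.
With z* = 2.576, margin = 2.576 × 0.7856 = 2.0237.
x̄₁ − x̄₂ = 12.3 − 19.6 = -7.3000; interval -7.3000 ± 2.0237 = (-9.32, -5.28).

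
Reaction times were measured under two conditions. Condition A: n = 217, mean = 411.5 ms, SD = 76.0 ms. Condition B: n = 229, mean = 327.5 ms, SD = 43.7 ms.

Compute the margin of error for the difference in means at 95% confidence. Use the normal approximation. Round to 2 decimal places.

11.59

SE₁ = s₁/√n₁ = 76.0/√217 = 5.1592; SE₂ = 43.7/√229 = 2.8878.
Independent samples, unequal variances: SE_diff = √(SE₁² + SE₂²) = √(26.61734464 + 8.33938884) = 5.9124.
z* = 1.960, so margin of error = 1.960 × 5.9124 = 11.5883.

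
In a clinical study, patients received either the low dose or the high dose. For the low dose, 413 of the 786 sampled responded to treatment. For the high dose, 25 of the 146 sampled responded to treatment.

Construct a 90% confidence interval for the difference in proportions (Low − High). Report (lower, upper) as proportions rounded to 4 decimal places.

(0.2951, 0.4133)

First, p̂₁ = 413/786 = 0.5254; p̂₂ = 25/146 = 0.1712.
The two standard errors are √(0.5254×0.4746/786) = 0.01781 and √(0.1712×0.8288/146) = 0.03117.
Because the samples are independent, SE_diff = √(0.01781² + 0.03117²) = 0.03590.
Using z* = 1.645 for 90%, ME = 1.645 × 0.03590 = 0.05906.
p̂₁ − p̂₂ = 0.3542; interval 0.3542 ± 0.05906 gives (0.2951, 0.4133).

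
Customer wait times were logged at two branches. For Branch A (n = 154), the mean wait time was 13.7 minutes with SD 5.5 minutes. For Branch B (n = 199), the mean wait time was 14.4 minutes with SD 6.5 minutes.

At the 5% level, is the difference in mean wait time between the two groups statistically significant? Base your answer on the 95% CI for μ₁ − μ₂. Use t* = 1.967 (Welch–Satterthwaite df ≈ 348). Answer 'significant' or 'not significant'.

not significant

Standard errors of each mean: 5.5/√154 = 0.4432 and 6.5/√199 = 0.4608.
SE(x̄₁ − x̄₂) = √(0.4432² + 0.4608²) = 0.6393 for independent samples with unequal variances.
With t* = 1.967, the margin is 1.967 × 0.6393 = 1.2575.
x̄₁ − x̄₂ = 13.7 − 14.4 = -0.7000; the interval is -0.7000 ± 1.2575 = (-1.9575, 0.5575).
The interval (-1.9575, 0.5575) contains 0, so the difference is not significant.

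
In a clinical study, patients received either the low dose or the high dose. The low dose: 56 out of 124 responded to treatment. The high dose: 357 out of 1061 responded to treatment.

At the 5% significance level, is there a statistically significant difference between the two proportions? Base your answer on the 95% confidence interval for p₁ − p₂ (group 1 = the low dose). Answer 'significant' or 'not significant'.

First, p̂₁ = 56/124 = 0.4516; p̂₂ = 357/1061 = 0.3365.
The two standard errors are √(0.4516×0.5484/124) = 0.04469 and √(0.3365×0.6635/1061) = 0.01451.
Because the samples are independent, SE_diff = √(0.04469² + 0.01451²) = 0.04699.
Using z* = 1.960 for 95%, ME = 1.960 × 0.04699 = 0.09210.
p̂₁ − p̂₂ = 0.1151; interval 0.1151 ± 0.09210 gives (0.02300, 0.20720).
The interval (0.02300, 0.20720) does not contain 0, so the difference is significant.

significant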